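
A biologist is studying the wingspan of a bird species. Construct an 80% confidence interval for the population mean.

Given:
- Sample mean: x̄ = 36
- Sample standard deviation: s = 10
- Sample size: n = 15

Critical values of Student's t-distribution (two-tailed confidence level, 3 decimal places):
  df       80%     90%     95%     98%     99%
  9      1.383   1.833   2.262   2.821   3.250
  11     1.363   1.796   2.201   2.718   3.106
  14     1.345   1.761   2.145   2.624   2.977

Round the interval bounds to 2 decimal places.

The population standard deviation σ is unknown (only the sample standard deviation s is given), so use a t-interval with df = n - 1 = 15 - 1 = 14.

For 80% confidence with df = 14, t* = 1.345 (from t-table)

Standard error: SE = s/√n = 10/√15 = 2.581989

Margin of error: E = t* × SE = 1.345 × 2.581989 = 3.4728

T-interval: x̄ ± E = 36 ± 3.4728 = (32.5272, 39.4728)

Rounded to 2 decimal places:

(32.53, 39.47)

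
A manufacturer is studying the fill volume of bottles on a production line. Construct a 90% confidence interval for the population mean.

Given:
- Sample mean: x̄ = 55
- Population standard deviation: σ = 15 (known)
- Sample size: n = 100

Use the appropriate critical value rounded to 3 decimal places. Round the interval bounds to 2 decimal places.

The population standard deviation σ is known, so use a z-interval (standard normal critical value).

For 90% confidence, z* = 1.645 (from standard normal table)

Standard error: SE = σ/√n = 15/√100 = 1.500000

Margin of error: E = z* × SE = 1.645 × 1.500000 = 2.4675

Z-interval: x̄ ± E = 55 ± 2.4675 = (52.5325, 57.4675)

Rounded to 2 decimal places:

(52.53, 57.47)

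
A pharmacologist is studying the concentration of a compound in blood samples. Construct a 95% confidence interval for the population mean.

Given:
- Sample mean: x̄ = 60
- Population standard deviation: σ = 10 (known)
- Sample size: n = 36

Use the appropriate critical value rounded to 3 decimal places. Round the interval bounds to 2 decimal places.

The population standard deviation σ is known, so use a z-interval (standard normal critical value).

For 95% confidence, z* = 1.96 (from standard normal table)

Standard error: SE = σ/√n = 10/√36 = 1.666667

Margin of error: E = z* × SE = 1.96 × 1.666667 = 3.2667

Z-interval: x̄ ± E = 60 ± 3.2667 = (56.7333, 63.2667)

Rounded to 2 decimal places:

(56.73, 63.27)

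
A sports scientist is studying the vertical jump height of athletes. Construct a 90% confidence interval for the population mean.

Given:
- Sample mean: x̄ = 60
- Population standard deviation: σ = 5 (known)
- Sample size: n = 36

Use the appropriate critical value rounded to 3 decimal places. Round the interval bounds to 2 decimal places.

The population standard deviation σ is known, so use a z-interval (standard normal critical value).

For 90% confidence, z* = 1.645 (from standard normal table)

Standard error: SE = σ/√n = 5/√36 = 0.833333

Margin of error: E = z* × SE = 1.645 × 0.833333 = 1.3708

Z-interval: x̄ ± E = 60 ± 1.3708 = (58.6292, 61.3708)

Rounded to 2 decimal places:

(58.63, 61.37)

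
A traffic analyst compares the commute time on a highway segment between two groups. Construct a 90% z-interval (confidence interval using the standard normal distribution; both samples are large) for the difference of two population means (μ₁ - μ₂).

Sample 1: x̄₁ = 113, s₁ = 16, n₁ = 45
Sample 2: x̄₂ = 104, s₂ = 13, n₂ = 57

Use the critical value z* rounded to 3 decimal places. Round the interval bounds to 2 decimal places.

Both samples are large (n₁ = 45 ≥ 30, n₂ = 57 ≥ 30), so a z-interval for the difference of means applies.

Point estimate: x̄₁ - x̄₂ = 113 - 104 = 9

Standard error: SE = √(s₁²/n₁ + s₂²/n₂)
= √(16²/45 + 13²/57)
= √(5.688889 + 2.964912)
= 2.941734

For 90% confidence, z* = 1.645 (from standard normal table)
Margin of error: E = z* × SE = 1.645 × 2.941734 = 4.8392

Z-interval: (x̄₁ - x̄₂) ± E = 9 ± 4.8392 = (4.1608, 13.8392)

Rounded to 2 decimal places:

(4.16, 13.84)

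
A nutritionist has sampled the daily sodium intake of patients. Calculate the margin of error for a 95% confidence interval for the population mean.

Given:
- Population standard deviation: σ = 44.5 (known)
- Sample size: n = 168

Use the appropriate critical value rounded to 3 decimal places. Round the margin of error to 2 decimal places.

The population standard deviation σ is known, so use the z-interval margin of error formula.

For 95% confidence, z* = 1.96 (from standard normal table)

Margin of error formula for z-interval: E = z* × σ/√n

E = 1.96 × 44.5/√168
  = 1.96 × 3.433250
  = 6.7292

Rounded to 2 decimal places:

6.73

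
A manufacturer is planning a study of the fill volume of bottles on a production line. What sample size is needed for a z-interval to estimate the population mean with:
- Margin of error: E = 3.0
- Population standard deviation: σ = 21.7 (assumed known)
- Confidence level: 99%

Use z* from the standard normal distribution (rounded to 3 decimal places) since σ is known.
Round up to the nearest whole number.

Using z* since population σ is known (z-interval formula).

For 99% confidence, z* = 2.576 (from standard normal table)

Sample size formula for z-interval: n = (z*σ/E)²

n = (2.576 × 21.7 / 3.0)²
  = (18.633067)²
  = 347.1912

Round up to the nearest whole number: n = 348

348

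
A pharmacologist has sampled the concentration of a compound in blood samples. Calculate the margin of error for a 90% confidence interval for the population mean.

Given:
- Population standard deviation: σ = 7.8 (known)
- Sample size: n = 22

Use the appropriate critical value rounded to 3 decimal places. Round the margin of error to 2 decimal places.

The population standard deviation σ is known, so use the z-interval margin of error formula.

For 90% confidence, z* = 1.645 (from standard normal table)

Margin of error formula for z-interval: E = z* × σ/√n

E = 1.645 × 7.8/√22
  = 1.645 × 1.662966
  = 2.7356

Rounded to 2 decimal places:

2.74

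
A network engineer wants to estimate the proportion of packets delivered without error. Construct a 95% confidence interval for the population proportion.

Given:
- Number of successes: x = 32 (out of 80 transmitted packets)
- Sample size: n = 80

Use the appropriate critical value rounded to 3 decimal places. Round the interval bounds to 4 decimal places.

Sample proportion: p̂ = 32/80 = 0.400000

Check conditions for normal approximation:
  np̂ = 32 ≥ 10 ✓
  n(1-p̂) = 48 ≥ 10 ✓

The sample is large enough, so use a z-interval (normal approximation) for the proportion.

For 95% confidence, z* = 1.96 (from standard normal table)

Standard error: SE = √(p̂(1-p̂)/n) = √(0.400000×0.600000/80) = 0.05477226

Margin of error: E = z* × SE = 1.96 × 0.05477226 = 0.107354

Z-interval: p̂ ± E = 0.400000 ± 0.107354 = (0.292646, 0.507354)

Rounded to 4 decimal places:

(0.2926, 0.5074)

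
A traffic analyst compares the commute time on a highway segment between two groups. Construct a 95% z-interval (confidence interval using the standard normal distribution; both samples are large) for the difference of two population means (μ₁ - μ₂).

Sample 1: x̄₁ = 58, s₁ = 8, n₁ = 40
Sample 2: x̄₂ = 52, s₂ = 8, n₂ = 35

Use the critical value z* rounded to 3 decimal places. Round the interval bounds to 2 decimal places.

Both samples are large (n₁ = 40 ≥ 30, n₂ = 35 ≥ 30), so a z-interval for the difference of means applies.

Point estimate: x̄₁ - x̄₂ = 58 - 52 = 6

Standard error: SE = √(s₁²/n₁ + s₂²/n₂)
= √(8²/40 + 8²/35)
= √(1.600000 + 1.828571)
= 1.851640

For 95% confidence, z* = 1.96 (from standard normal table)
Margin of error: E = z* × SE = 1.96 × 1.851640 = 3.6292

Z-interval: (x̄₁ - x̄₂) ± E = 6 ± 3.6292 = (2.3708, 9.6292)

Rounded to 2 decimal places:

(2.37, 9.63)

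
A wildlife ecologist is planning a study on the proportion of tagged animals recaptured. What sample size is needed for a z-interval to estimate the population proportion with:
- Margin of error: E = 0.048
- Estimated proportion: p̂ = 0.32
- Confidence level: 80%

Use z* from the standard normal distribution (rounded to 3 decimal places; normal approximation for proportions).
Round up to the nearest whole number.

Using z* for proportion z-interval (normal approximation).

For 80% confidence, z* = 1.282 (from standard normal table)

Sample size formula for proportion z-interval: n = z*²p̂(1-p̂)/E²

n = 1.282² × 0.32 × 0.68 / 0.048²
  = 1.643524 × 0.2176 / 0.002304
  = 155.2217

Round up to the nearest whole number: n = 156

156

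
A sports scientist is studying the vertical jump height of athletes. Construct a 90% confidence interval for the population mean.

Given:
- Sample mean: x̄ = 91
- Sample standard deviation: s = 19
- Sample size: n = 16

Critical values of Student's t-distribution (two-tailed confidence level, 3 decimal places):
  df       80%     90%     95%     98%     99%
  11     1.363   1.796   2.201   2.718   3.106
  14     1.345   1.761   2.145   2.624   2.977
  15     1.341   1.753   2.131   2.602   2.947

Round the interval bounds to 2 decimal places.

The population standard deviation σ is unknown (only the sample standard deviation s is given), so use a t-interval with df = n - 1 = 16 - 1 = 15.

For 90% confidence with df = 15, t* = 1.753 (from t-table)

Standard error: SE = s/√n = 19/√16 = 4.750000

Margin of error: E = t* × SE = 1.753 × 4.750000 = 8.3267

T-interval: x̄ ± E = 91 ± 8.3267 = (82.6732, 99.3268)

Rounded to 2 decimal places:

(82.67, 99.33)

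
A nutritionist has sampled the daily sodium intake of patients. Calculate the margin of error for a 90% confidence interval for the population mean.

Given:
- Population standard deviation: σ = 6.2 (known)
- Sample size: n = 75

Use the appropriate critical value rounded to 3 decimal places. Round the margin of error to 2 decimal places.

The population standard deviation σ is known, so use the z-interval margin of error formula.

For 90% confidence, z* = 1.645 (from standard normal table)

Margin of error formula for z-interval: E = z* × σ/√n

E = 1.645 × 6.2/√75
  = 1.645 × 0.715914
  = 1.1777

Rounded to 2 decimal places:

1.18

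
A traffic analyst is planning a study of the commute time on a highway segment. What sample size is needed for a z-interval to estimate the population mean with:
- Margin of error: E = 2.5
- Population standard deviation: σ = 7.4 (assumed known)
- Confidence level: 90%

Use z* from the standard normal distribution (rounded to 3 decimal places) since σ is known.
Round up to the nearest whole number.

Using z* since population σ is known (z-interval formula).

For 90% confidence, z* = 1.645 (from standard normal table)

Sample size formula for z-interval: n = (z*σ/E)²

n = (1.645 × 7.4 / 2.5)²
  = (4.869200)²
  = 23.7091

Round up to the nearest whole number: n = 24

24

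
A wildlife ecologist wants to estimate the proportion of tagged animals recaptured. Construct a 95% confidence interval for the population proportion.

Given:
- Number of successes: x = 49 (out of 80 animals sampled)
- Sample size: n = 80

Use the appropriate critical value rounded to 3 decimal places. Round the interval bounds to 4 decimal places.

Sample proportion: p̂ = 49/80 = 0.612500

Check conditions for normal approximation:
  np̂ = 49 ≥ 10 ✓
  n(1-p̂) = 31 ≥ 10 ✓

The sample is large enough, so use a z-interval (normal approximation) for the proportion.

For 95% confidence, z* = 1.96 (from standard normal table)

Standard error: SE = √(p̂(1-p̂)/n) = √(0.612500×0.387500/80) = 0.05446831

Margin of error: E = z* × SE = 1.96 × 0.05446831 = 0.106758

Z-interval: p̂ ± E = 0.612500 ± 0.106758 = (0.505742, 0.719258)

Rounded to 4 decimal places:

(0.5057, 0.7193)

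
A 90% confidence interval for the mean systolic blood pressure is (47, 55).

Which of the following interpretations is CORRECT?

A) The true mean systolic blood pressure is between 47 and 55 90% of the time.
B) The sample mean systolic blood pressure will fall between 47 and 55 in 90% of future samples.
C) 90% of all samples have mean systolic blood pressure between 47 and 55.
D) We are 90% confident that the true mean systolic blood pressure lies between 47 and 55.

A confidence interval represents our confidence in the procedure, not a probability statement about the parameter.

Key concept: If we repeated this sampling process many times and computed a 90% CI each time, about 90% of those intervals would contain the true population parameter.

For this specific interval (47, 55):
- Midpoint (point estimate): 51
- Margin of error: 4

The correct interpretation is the one stating confidence that the true parameter lies in the interval — option D.

D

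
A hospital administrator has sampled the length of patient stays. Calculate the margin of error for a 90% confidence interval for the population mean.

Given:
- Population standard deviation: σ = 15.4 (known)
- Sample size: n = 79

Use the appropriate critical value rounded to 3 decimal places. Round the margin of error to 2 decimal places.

The population standard deviation σ is known, so use the z-interval margin of error formula.

For 90% confidence, z* = 1.645 (from standard normal table)

Margin of error formula for z-interval: E = z* × σ/√n

E = 1.645 × 15.4/√79
  = 1.645 × 1.732635
  = 2.8502

Rounded to 2 decimal places:

2.85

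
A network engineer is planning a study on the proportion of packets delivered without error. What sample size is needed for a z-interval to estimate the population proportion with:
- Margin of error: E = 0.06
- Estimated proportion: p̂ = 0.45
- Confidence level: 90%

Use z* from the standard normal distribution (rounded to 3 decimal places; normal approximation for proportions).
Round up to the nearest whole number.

Using z* for proportion z-interval (normal approximation).

For 90% confidence, z* = 1.645 (from standard normal table)

Sample size formula for proportion z-interval: n = z*²p̂(1-p̂)/E²

n = 1.645² × 0.45 × 0.55 / 0.06²
  = 2.706025 × 0.2475 / 0.0036
  = 186.0392

Round up to the nearest whole number: n = 187

187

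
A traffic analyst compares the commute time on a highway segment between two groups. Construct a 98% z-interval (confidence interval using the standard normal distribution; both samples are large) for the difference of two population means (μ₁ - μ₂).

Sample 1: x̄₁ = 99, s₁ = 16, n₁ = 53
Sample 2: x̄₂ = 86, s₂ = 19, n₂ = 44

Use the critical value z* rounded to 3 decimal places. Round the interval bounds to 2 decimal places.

Both samples are large (n₁ = 53 ≥ 30, n₂ = 44 ≥ 30), so a z-interval for the difference of means applies.

Point estimate: x̄₁ - x̄₂ = 99 - 86 = 13

Standard error: SE = √(s₁²/n₁ + s₂²/n₂)
= √(16²/53 + 19²/44)
= √(4.830189 + 8.204545)
= 3.610365

For 98% confidence, z* = 2.326 (from standard normal table)
Margin of error: E = z* × SE = 2.326 × 3.610365 = 8.3977

Z-interval: (x̄₁ - x̄₂) ± E = 13 ± 8.3977 = (4.6023, 21.3977)

Rounded to 2 decimal places:

(4.60, 21.40)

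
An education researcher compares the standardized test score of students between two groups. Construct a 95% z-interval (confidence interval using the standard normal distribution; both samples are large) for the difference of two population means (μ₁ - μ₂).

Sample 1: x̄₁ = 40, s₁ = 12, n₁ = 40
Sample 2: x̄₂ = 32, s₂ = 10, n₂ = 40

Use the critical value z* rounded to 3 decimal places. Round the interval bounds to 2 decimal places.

Both samples are large (n₁ = 40 ≥ 30, n₂ = 40 ≥ 30), so a z-interval for the difference of means applies.

Point estimate: x̄₁ - x̄₂ = 40 - 32 = 8

Standard error: SE = √(s₁²/n₁ + s₂²/n₂)
= √(12²/40 + 10²/40)
= √(3.600000 + 2.500000)
= 2.469818

For 95% confidence, z* = 1.96 (from standard normal table)
Margin of error: E = z* × SE = 1.96 × 2.469818 = 4.8408

Z-interval: (x̄₁ - x̄₂) ± E = 8 ± 4.8408 = (3.1592, 12.8408)

Rounded to 2 decimal places:

(3.16, 12.84)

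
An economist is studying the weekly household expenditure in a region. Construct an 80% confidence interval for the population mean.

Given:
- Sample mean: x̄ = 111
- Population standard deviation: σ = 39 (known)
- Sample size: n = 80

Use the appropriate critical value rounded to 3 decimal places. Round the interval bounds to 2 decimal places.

The population standard deviation σ is known, so use a z-interval (standard normal critical value).

For 80% confidence, z* = 1.282 (from standard normal table)

Standard error: SE = σ/√n = 39/√80 = 4.360333

Margin of error: E = z* × SE = 1.282 × 4.360333 = 5.5899

Z-interval: x̄ ± E = 111 ± 5.5899 = (105.4101, 116.5899)

Rounded to 2 decimal places:

(105.41, 116.59)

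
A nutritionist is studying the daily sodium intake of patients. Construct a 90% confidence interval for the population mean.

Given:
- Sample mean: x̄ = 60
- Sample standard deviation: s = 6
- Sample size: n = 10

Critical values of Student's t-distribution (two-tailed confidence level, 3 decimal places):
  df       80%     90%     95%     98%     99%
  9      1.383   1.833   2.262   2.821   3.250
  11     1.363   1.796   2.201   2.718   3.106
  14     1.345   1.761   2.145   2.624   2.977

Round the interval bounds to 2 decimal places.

The population standard deviation σ is unknown (only the sample standard deviation s is given), so use a t-interval with df = n - 1 = 10 - 1 = 9.

For 90% confidence with df = 9, t* = 1.833 (from t-table)

Standard error: SE = s/√n = 6/√10 = 1.897367

Margin of error: E = t* × SE = 1.833 × 1.897367 = 3.4779

T-interval: x̄ ± E = 60 ± 3.4779 = (56.5221, 63.4779)

Rounded to 2 decimal places:

(56.52, 63.48)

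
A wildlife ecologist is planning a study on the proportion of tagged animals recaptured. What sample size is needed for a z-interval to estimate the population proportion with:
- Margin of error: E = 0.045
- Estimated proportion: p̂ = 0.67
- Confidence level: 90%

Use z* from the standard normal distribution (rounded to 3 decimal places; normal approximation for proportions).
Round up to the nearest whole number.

Using z* for proportion z-interval (normal approximation).

For 90% confidence, z* = 1.645 (from standard normal table)

Sample size formula for proportion z-interval: n = z*²p̂(1-p̂)/E²

n = 1.645² × 0.67 × 0.33 / 0.045²
  = 2.706025 × 0.2211 / 0.002025
  = 295.4578

Round up to the nearest whole number: n = 296

296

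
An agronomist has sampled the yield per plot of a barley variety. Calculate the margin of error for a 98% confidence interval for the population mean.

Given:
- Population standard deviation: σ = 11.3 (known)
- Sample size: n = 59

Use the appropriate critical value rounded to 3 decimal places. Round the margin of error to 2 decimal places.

The population standard deviation σ is known, so use the z-interval margin of error formula.

For 98% confidence, z* = 2.326 (from standard normal table)

Margin of error formula for z-interval: E = z* × σ/√n

E = 2.326 × 11.3/√59
  = 2.326 × 1.471135
  = 3.4219

Rounded to 2 decimal places:

3.42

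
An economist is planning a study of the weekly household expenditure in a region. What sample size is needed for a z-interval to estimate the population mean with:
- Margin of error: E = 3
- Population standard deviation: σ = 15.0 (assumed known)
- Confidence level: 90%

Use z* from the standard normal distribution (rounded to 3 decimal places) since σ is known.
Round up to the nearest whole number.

Using z* since population σ is known (z-interval formula).

For 90% confidence, z* = 1.645 (from standard normal table)

Sample size formula for z-interval: n = (z*σ/E)²

n = (1.645 × 15.0 / 3)²
  = (8.225000)²
  = 67.6506

Round up to the nearest whole number: n = 68

68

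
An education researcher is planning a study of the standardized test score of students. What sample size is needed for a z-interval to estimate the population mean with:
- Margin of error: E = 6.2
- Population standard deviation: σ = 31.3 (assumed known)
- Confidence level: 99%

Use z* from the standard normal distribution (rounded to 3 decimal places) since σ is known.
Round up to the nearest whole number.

Using z* since population σ is known (z-interval formula).

For 99% confidence, z* = 2.576 (from standard normal table)

Sample size formula for z-interval: n = (z*σ/E)²

n = (2.576 × 31.3 / 6.2)²
  = (13.004645)²
  = 169.1208

Round up to the nearest whole number: n = 170

170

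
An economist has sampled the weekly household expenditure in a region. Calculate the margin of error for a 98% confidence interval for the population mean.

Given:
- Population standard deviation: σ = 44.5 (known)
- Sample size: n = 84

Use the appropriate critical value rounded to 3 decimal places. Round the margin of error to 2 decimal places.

The population standard deviation σ is known, so use the z-interval margin of error formula.

For 98% confidence, z* = 2.326 (from standard normal table)

Margin of error formula for z-interval: E = z* × σ/√n

E = 2.326 × 44.5/√84
  = 2.326 × 4.855348
  = 11.2935

Rounded to 2 decimal places:

11.29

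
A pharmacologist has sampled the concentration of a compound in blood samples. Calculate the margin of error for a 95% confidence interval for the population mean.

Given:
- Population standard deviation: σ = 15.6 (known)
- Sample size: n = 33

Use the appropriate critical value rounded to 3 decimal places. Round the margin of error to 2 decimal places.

The population standard deviation σ is known, so use the z-interval margin of error formula.

For 95% confidence, z* = 1.96 (from standard normal table)

Margin of error formula for z-interval: E = z* × σ/√n

E = 1.96 × 15.6/√33
  = 1.96 × 2.715611
  = 5.3226

Rounded to 2 decimal places:

5.32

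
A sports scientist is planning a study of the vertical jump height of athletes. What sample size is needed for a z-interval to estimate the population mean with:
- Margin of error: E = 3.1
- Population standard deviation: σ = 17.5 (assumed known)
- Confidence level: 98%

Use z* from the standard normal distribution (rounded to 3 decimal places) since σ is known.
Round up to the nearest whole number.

Using z* since population σ is known (z-interval formula).

For 98% confidence, z* = 2.326 (from standard normal table)

Sample size formula for z-interval: n = (z*σ/E)²

n = (2.326 × 17.5 / 3.1)²
  = (13.130645)²
  = 172.4138

Round up to the nearest whole number: n = 173

173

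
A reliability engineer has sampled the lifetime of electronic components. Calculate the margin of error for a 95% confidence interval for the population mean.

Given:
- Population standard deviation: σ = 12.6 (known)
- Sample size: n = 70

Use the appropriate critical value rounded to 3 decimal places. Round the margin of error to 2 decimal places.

The population standard deviation σ is known, so use the z-interval margin of error formula.

For 95% confidence, z* = 1.96 (from standard normal table)

Margin of error formula for z-interval: E = z* × σ/√n

E = 1.96 × 12.6/√70
  = 1.96 × 1.505988
  = 2.9517

Rounded to 2 decimal places:

2.95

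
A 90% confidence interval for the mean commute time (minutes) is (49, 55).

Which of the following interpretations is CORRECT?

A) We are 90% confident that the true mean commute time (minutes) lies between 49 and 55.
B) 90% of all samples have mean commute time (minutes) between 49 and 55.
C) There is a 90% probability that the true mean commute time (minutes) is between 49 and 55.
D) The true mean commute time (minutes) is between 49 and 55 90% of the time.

A confidence interval represents our confidence in the procedure, not a probability statement about the parameter.

Key concept: If we repeated this sampling process many times and computed a 90% CI each time, about 90% of those intervals would contain the true population parameter.

For this specific interval (49, 55):
- Midpoint (point estimate): 52
- Margin of error: 3

The correct interpretation is the one stating confidence that the true parameter lies in the interval — option A.

A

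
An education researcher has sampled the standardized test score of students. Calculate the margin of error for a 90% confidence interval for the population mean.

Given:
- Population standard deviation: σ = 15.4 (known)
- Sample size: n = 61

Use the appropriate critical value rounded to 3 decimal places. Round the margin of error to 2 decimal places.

The population standard deviation σ is known, so use the z-interval margin of error formula.

For 90% confidence, z* = 1.645 (from standard normal table)

Margin of error formula for z-interval: E = z* × σ/√n

E = 1.645 × 15.4/√61
  = 1.645 × 1.971768
  = 3.2436

Rounded to 2 decimal places:

3.24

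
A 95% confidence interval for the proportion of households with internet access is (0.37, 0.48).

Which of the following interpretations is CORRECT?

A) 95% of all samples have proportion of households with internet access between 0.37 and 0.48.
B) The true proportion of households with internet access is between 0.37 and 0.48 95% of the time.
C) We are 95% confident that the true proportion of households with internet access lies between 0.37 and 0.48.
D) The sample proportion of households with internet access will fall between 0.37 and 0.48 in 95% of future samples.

A confidence interval represents our confidence in the procedure, not a probability statement about the parameter.

Key concept: If we repeated this sampling process many times and computed a 95% CI each time, about 95% of those intervals would contain the true population parameter.

For this specific interval (0.37, 0.48):
- Midpoint (point estimate): 0.425
- Margin of error: 0.055

The correct interpretation is the one stating confidence that the true parameter lies in the interval — option C.

C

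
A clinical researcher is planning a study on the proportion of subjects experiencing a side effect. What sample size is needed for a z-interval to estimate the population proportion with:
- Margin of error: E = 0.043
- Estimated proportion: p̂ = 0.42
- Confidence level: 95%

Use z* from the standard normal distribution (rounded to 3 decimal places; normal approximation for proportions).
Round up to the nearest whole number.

Using z* for proportion z-interval (normal approximation).

For 95% confidence, z* = 1.96 (from standard normal table)

Sample size formula for proportion z-interval: n = z*²p̂(1-p̂)/E²

n = 1.96² × 0.42 × 0.58 / 0.043²
  = 3.8416 × 0.2436 / 0.001849
  = 506.1189

Round up to the nearest whole number: n = 507

507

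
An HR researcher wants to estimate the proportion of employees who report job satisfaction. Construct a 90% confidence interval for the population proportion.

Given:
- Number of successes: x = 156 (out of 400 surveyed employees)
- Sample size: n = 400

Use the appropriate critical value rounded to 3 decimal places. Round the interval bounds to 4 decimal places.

Sample proportion: p̂ = 156/400 = 0.390000

Check conditions for normal approximation:
  np̂ = 156 ≥ 10 ✓
  n(1-p̂) = 244 ≥ 10 ✓

The sample is large enough, so use a z-interval (normal approximation) for the proportion.

For 90% confidence, z* = 1.645 (from standard normal table)

Standard error: SE = √(p̂(1-p̂)/n) = √(0.390000×0.610000/400) = 0.02438750

Margin of error: E = z* × SE = 1.645 × 0.02438750 = 0.040117

Z-interval: p̂ ± E = 0.390000 ± 0.040117 = (0.349883, 0.430117)

Rounded to 4 decimal places:

(0.3499, 0.4301)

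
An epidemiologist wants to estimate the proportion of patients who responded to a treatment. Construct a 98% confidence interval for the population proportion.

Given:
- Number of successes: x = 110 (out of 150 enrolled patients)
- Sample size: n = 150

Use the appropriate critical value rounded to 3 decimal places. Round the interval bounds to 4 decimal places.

Sample proportion: p̂ = 110/150 = 0.733333

Check conditions for normal approximation:
  np̂ = 110 ≥ 10 ✓
  n(1-p̂) = 40 ≥ 10 ✓

The sample is large enough, so use a z-interval (normal approximation) for the proportion.

For 98% confidence, z* = 2.326 (from standard normal table)

Standard error: SE = √(p̂(1-p̂)/n) = √(0.733333×0.266667/150) = 0.03610684

Margin of error: E = z* × SE = 2.326 × 0.03610684 = 0.083985

Z-interval: p̂ ± E = 0.733333 ± 0.083985 = (0.649349, 0.817318)

Rounded to 4 decimal places:

(0.6493, 0.8173)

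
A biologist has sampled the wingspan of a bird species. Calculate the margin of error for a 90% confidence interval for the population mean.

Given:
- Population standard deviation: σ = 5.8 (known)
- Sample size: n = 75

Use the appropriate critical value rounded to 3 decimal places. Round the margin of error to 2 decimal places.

The population standard deviation σ is known, so use the z-interval margin of error formula.

For 90% confidence, z* = 1.645 (from standard normal table)

Margin of error formula for z-interval: E = z* × σ/√n

E = 1.645 × 5.8/√75
  = 1.645 × 0.669726
  = 1.1017

Rounded to 2 decimal places:

1.10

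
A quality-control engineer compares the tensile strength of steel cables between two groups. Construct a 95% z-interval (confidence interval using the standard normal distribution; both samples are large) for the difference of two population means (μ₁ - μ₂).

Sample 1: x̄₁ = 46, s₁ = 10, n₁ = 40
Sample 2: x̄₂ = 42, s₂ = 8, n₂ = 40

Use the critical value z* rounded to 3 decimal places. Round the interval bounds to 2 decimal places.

Both samples are large (n₁ = 40 ≥ 30, n₂ = 40 ≥ 30), so a z-interval for the difference of means applies.

Point estimate: x̄₁ - x̄₂ = 46 - 42 = 4

Standard error: SE = √(s₁²/n₁ + s₂²/n₂)
= √(10²/40 + 8²/40)
= √(2.500000 + 1.600000)
= 2.024846

For 95% confidence, z* = 1.96 (from standard normal table)
Margin of error: E = z* × SE = 1.96 × 2.024846 = 3.9687

Z-interval: (x̄₁ - x̄₂) ± E = 4 ± 3.9687 = (0.0313, 7.9687)

Rounded to 2 decimal places:

(0.03, 7.97)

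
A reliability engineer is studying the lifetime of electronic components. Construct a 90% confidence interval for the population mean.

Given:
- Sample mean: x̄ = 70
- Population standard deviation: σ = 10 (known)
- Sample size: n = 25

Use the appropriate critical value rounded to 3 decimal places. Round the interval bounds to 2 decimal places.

The population standard deviation σ is known, so use a z-interval (standard normal critical value).

For 90% confidence, z* = 1.645 (from standard normal table)

Standard error: SE = σ/√n = 10/√25 = 2.000000

Margin of error: E = z* × SE = 1.645 × 2.000000 = 3.2900

Z-interval: x̄ ± E = 70 ± 3.2900 = (66.7100, 73.2900)

Rounded to 2 decimal places:

(66.71, 73.29)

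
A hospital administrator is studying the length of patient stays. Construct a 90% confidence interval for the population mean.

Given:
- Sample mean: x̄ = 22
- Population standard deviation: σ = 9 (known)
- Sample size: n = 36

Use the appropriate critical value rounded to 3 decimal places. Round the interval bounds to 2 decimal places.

The population standard deviation σ is known, so use a z-interval (standard normal critical value).

For 90% confidence, z* = 1.645 (from standard normal table)

Standard error: SE = σ/√n = 9/√36 = 1.500000

Margin of error: E = z* × SE = 1.645 × 1.500000 = 2.4675

Z-interval: x̄ ± E = 22 ± 2.4675 = (19.5325, 24.4675)

Rounded to 2 decimal places:

(19.53, 24.47)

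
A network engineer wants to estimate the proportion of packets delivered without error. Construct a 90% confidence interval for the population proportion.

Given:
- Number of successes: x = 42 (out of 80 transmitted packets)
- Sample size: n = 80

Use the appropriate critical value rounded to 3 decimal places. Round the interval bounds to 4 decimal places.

Sample proportion: p̂ = 42/80 = 0.525000

Check conditions for normal approximation:
  np̂ = 42 ≥ 10 ✓
  n(1-p̂) = 38 ≥ 10 ✓

The sample is large enough, so use a z-interval (normal approximation) for the proportion.

For 90% confidence, z* = 1.645 (from standard normal table)

Standard error: SE = √(p̂(1-p̂)/n) = √(0.525000×0.475000/80) = 0.05583178

Margin of error: E = z* × SE = 1.645 × 0.05583178 = 0.091843

Z-interval: p̂ ± E = 0.525000 ± 0.091843 = (0.433157, 0.616843)

Rounded to 4 decimal places:

(0.4332, 0.6168)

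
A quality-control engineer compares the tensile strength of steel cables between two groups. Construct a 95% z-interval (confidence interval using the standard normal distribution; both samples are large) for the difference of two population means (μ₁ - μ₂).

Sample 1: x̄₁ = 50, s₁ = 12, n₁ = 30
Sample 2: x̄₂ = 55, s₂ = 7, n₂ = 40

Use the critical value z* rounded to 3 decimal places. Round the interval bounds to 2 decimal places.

Both samples are large (n₁ = 30 ≥ 30, n₂ = 40 ≥ 30), so a z-interval for the difference of means applies.

Point estimate: x̄₁ - x̄₂ = 50 - 55 = -5

Standard error: SE = √(s₁²/n₁ + s₂²/n₂)
= √(12²/30 + 7²/40)
= √(4.800000 + 1.225000)
= 2.454588

For 95% confidence, z* = 1.96 (from standard normal table)
Margin of error: E = z* × SE = 1.96 × 2.454588 = 4.8110

Z-interval: (x̄₁ - x̄₂) ± E = -5 ± 4.8110 = (-9.8110, -0.1890)

Rounded to 2 decimal places:

(-9.81, -0.19)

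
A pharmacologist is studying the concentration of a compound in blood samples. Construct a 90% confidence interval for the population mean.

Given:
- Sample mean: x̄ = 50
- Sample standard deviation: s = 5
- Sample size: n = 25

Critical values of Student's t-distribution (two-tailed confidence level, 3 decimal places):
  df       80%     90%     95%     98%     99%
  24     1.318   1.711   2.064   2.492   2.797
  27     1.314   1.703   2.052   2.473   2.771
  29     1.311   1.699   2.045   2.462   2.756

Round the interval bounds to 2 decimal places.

The population standard deviation σ is unknown (only the sample standard deviation s is given), so use a t-interval with df = n - 1 = 25 - 1 = 24.

For 90% confidence with df = 24, t* = 1.711 (from t-table)

Standard error: SE = s/√n = 5/√25 = 1.000000

Margin of error: E = t* × SE = 1.711 × 1.000000 = 1.7110

T-interval: x̄ ± E = 50 ± 1.7110 = (48.2890, 51.7110)

Rounded to 2 decimal places:

(48.29, 51.71)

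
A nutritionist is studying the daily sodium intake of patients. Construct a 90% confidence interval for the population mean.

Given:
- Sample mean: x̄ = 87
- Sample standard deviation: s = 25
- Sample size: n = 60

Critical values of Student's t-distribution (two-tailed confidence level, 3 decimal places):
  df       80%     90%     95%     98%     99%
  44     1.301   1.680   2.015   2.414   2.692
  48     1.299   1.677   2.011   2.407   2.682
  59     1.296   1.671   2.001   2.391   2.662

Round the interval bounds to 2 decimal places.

The population standard deviation σ is unknown (only the sample standard deviation s is given), so use a t-interval with df = n - 1 = 60 - 1 = 59.

For 90% confidence with df = 59, t* = 1.671 (from t-table)

Standard error: SE = s/√n = 25/√60 = 3.227486

Margin of error: E = t* × SE = 1.671 × 3.227486 = 5.3931

T-interval: x̄ ± E = 87 ± 5.3931 = (81.6069, 92.3931)

Rounded to 2 decimal places:

(81.61, 92.39)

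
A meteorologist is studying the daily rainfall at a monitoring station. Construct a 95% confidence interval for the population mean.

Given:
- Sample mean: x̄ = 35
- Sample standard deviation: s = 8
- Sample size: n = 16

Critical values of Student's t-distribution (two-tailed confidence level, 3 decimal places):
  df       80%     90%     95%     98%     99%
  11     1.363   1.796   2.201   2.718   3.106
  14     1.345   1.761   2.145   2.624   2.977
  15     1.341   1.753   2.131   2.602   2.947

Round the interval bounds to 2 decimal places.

The population standard deviation σ is unknown (only the sample standard deviation s is given), so use a t-interval with df = n - 1 = 16 - 1 = 15.

For 95% confidence with df = 15, t* = 2.131 (from t-table)

Standard error: SE = s/√n = 8/√16 = 2.000000

Margin of error: E = t* × SE = 2.131 × 2.000000 = 4.2620

T-interval: x̄ ± E = 35 ± 4.2620 = (30.7380, 39.2620)

Rounded to 2 decimal places:

(30.74, 39.26)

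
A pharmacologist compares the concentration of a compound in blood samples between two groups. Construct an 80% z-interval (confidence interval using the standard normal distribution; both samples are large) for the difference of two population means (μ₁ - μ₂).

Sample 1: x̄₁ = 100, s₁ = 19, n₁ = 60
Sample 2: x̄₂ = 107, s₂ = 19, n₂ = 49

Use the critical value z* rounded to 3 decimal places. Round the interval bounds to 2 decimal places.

Both samples are large (n₁ = 60 ≥ 30, n₂ = 49 ≥ 30), so a z-interval for the difference of means applies.

Point estimate: x̄₁ - x̄₂ = 100 - 107 = -7

Standard error: SE = √(s₁²/n₁ + s₂²/n₂)
= √(19²/60 + 19²/49)
= √(6.016667 + 7.367347)
= 3.658417

For 80% confidence, z* = 1.282 (from standard normal table)
Margin of error: E = z* × SE = 1.282 × 3.658417 = 4.6901

Z-interval: (x̄₁ - x̄₂) ± E = -7 ± 4.6901 = (-11.6901, -2.3099)

Rounded to 2 decimal places:

(-11.69, -2.31)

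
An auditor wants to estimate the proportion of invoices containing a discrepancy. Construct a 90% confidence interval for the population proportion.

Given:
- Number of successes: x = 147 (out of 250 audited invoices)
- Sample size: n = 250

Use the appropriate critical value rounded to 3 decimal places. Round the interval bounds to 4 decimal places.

Sample proportion: p̂ = 147/250 = 0.588000

Check conditions for normal approximation:
  np̂ = 147 ≥ 10 ✓
  n(1-p̂) = 103 ≥ 10 ✓

The sample is large enough, so use a z-interval (normal approximation) for the proportion.

For 90% confidence, z* = 1.645 (from standard normal table)

Standard error: SE = √(p̂(1-p̂)/n) = √(0.588000×0.412000/250) = 0.03112915

Margin of error: E = z* × SE = 1.645 × 0.03112915 = 0.051207

Z-interval: p̂ ± E = 0.588000 ± 0.051207 = (0.536793, 0.639207)

Rounded to 4 decimal places:

(0.5368, 0.6392)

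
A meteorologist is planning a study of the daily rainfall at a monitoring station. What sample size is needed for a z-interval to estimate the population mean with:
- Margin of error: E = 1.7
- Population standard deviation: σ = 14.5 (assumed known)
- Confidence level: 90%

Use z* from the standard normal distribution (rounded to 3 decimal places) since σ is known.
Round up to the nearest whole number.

Using z* since population σ is known (z-interval formula).

For 90% confidence, z* = 1.645 (from standard normal table)

Sample size formula for z-interval: n = (z*σ/E)²

n = (1.645 × 14.5 / 1.7)²
  = (14.030882)²
  = 196.8657

Round up to the nearest whole number: n = 197

197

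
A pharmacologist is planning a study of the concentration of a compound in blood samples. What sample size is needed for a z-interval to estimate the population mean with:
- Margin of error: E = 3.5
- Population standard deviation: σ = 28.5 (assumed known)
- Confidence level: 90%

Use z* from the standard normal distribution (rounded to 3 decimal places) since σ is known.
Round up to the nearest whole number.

Using z* since population σ is known (z-interval formula).

For 90% confidence, z* = 1.645 (from standard normal table)

Sample size formula for z-interval: n = (z*σ/E)²

n = (1.645 × 28.5 / 3.5)²
  = (13.395000)²
  = 179.4260

Round up to the nearest whole number: n = 180

180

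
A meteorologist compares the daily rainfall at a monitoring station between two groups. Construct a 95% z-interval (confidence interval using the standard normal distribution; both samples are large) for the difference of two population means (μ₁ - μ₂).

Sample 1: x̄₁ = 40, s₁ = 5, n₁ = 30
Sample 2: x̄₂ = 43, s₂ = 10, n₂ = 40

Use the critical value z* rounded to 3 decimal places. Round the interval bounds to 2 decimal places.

Both samples are large (n₁ = 30 ≥ 30, n₂ = 40 ≥ 30), so a z-interval for the difference of means applies.

Point estimate: x̄₁ - x̄₂ = 40 - 43 = -3

Standard error: SE = √(s₁²/n₁ + s₂²/n₂)
= √(5²/30 + 10²/40)
= √(0.833333 + 2.500000)
= 1.825742

For 95% confidence, z* = 1.96 (from standard normal table)
Margin of error: E = z* × SE = 1.96 × 1.825742 = 3.5785

Z-interval: (x̄₁ - x̄₂) ± E = -3 ± 3.5785 = (-6.5785, 0.5785)

Rounded to 2 decimal places:

(-6.58, 0.58)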